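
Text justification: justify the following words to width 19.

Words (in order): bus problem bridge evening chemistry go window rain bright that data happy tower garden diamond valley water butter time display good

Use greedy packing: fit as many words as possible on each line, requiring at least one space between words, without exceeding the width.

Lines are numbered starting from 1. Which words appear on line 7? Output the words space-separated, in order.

Answer: water butter time

Derivation:
Line 1: ['bus', 'problem', 'bridge'] (min_width=18, slack=1)
Line 2: ['evening', 'chemistry'] (min_width=17, slack=2)
Line 3: ['go', 'window', 'rain'] (min_width=14, slack=5)
Line 4: ['bright', 'that', 'data'] (min_width=16, slack=3)
Line 5: ['happy', 'tower', 'garden'] (min_width=18, slack=1)
Line 6: ['diamond', 'valley'] (min_width=14, slack=5)
Line 7: ['water', 'butter', 'time'] (min_width=17, slack=2)
Line 8: ['display', 'good'] (min_width=12, slack=7)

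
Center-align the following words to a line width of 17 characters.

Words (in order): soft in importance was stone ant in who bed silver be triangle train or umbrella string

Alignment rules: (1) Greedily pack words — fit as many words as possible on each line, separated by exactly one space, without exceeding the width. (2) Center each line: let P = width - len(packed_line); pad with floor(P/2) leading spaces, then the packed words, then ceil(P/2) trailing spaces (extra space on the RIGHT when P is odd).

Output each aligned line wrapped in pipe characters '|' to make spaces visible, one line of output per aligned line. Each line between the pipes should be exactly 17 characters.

Answer: |     soft in     |
| importance was  |
|stone ant in who |
|  bed silver be  |
|triangle train or|
| umbrella string |

Derivation:
Line 1: ['soft', 'in'] (min_width=7, slack=10)
Line 2: ['importance', 'was'] (min_width=14, slack=3)
Line 3: ['stone', 'ant', 'in', 'who'] (min_width=16, slack=1)
Line 4: ['bed', 'silver', 'be'] (min_width=13, slack=4)
Line 5: ['triangle', 'train', 'or'] (min_width=17, slack=0)
Line 6: ['umbrella', 'string'] (min_width=15, slack=2)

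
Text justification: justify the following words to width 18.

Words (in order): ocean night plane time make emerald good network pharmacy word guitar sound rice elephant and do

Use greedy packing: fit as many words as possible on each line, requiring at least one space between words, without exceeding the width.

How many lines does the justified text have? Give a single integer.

Answer: 6

Derivation:
Line 1: ['ocean', 'night', 'plane'] (min_width=17, slack=1)
Line 2: ['time', 'make', 'emerald'] (min_width=17, slack=1)
Line 3: ['good', 'network'] (min_width=12, slack=6)
Line 4: ['pharmacy', 'word'] (min_width=13, slack=5)
Line 5: ['guitar', 'sound', 'rice'] (min_width=17, slack=1)
Line 6: ['elephant', 'and', 'do'] (min_width=15, slack=3)
Total lines: 6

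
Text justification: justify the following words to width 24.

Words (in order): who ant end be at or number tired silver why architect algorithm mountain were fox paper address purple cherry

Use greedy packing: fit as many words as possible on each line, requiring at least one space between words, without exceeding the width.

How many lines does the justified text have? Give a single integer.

Line 1: ['who', 'ant', 'end', 'be', 'at', 'or'] (min_width=20, slack=4)
Line 2: ['number', 'tired', 'silver', 'why'] (min_width=23, slack=1)
Line 3: ['architect', 'algorithm'] (min_width=19, slack=5)
Line 4: ['mountain', 'were', 'fox', 'paper'] (min_width=23, slack=1)
Line 5: ['address', 'purple', 'cherry'] (min_width=21, slack=3)
Total lines: 5

Answer: 5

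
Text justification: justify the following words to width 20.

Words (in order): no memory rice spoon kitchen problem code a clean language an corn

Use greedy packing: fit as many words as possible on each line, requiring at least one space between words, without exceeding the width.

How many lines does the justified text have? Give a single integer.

Answer: 4

Derivation:
Line 1: ['no', 'memory', 'rice', 'spoon'] (min_width=20, slack=0)
Line 2: ['kitchen', 'problem', 'code'] (min_width=20, slack=0)
Line 3: ['a', 'clean', 'language', 'an'] (min_width=19, slack=1)
Line 4: ['corn'] (min_width=4, slack=16)
Total lines: 4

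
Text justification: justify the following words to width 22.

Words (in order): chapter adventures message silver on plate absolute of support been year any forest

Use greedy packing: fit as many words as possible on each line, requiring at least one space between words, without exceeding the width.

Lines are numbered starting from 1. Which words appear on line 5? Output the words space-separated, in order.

Line 1: ['chapter', 'adventures'] (min_width=18, slack=4)
Line 2: ['message', 'silver', 'on'] (min_width=17, slack=5)
Line 3: ['plate', 'absolute', 'of'] (min_width=17, slack=5)
Line 4: ['support', 'been', 'year', 'any'] (min_width=21, slack=1)
Line 5: ['forest'] (min_width=6, slack=16)

Answer: forest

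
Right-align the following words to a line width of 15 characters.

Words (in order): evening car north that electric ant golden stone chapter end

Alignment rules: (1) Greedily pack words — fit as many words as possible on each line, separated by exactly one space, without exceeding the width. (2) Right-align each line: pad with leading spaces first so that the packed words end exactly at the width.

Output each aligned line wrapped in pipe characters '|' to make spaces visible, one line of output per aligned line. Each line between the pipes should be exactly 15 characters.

Answer: |    evening car|
|     north that|
|   electric ant|
|   golden stone|
|    chapter end|

Derivation:
Line 1: ['evening', 'car'] (min_width=11, slack=4)
Line 2: ['north', 'that'] (min_width=10, slack=5)
Line 3: ['electric', 'ant'] (min_width=12, slack=3)
Line 4: ['golden', 'stone'] (min_width=12, slack=3)
Line 5: ['chapter', 'end'] (min_width=11, slack=4)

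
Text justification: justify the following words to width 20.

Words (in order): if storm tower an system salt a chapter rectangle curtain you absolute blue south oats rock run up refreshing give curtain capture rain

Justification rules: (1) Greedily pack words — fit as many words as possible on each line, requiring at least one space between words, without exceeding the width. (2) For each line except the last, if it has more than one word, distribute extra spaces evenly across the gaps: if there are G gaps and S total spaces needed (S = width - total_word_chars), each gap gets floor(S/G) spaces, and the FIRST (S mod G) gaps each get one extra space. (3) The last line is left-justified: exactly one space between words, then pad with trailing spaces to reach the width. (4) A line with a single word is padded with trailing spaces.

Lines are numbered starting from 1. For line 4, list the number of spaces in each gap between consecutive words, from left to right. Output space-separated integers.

Answer: 1 1

Derivation:
Line 1: ['if', 'storm', 'tower', 'an'] (min_width=17, slack=3)
Line 2: ['system', 'salt', 'a'] (min_width=13, slack=7)
Line 3: ['chapter', 'rectangle'] (min_width=17, slack=3)
Line 4: ['curtain', 'you', 'absolute'] (min_width=20, slack=0)
Line 5: ['blue', 'south', 'oats', 'rock'] (min_width=20, slack=0)
Line 6: ['run', 'up', 'refreshing'] (min_width=17, slack=3)
Line 7: ['give', 'curtain', 'capture'] (min_width=20, slack=0)
Line 8: ['rain'] (min_width=4, slack=16)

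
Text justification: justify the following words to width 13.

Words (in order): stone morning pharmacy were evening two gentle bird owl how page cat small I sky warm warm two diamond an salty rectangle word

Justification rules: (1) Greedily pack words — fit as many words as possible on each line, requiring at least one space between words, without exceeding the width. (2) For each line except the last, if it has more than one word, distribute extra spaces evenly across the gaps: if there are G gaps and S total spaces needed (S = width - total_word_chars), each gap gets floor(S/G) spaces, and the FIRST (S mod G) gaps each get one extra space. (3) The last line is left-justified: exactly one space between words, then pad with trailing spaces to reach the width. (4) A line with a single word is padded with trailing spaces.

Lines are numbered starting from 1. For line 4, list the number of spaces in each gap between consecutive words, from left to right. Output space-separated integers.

Answer: 3

Derivation:
Line 1: ['stone', 'morning'] (min_width=13, slack=0)
Line 2: ['pharmacy', 'were'] (min_width=13, slack=0)
Line 3: ['evening', 'two'] (min_width=11, slack=2)
Line 4: ['gentle', 'bird'] (min_width=11, slack=2)
Line 5: ['owl', 'how', 'page'] (min_width=12, slack=1)
Line 6: ['cat', 'small', 'I'] (min_width=11, slack=2)
Line 7: ['sky', 'warm', 'warm'] (min_width=13, slack=0)
Line 8: ['two', 'diamond'] (min_width=11, slack=2)
Line 9: ['an', 'salty'] (min_width=8, slack=5)
Line 10: ['rectangle'] (min_width=9, slack=4)
Line 11: ['word'] (min_width=4, slack=9)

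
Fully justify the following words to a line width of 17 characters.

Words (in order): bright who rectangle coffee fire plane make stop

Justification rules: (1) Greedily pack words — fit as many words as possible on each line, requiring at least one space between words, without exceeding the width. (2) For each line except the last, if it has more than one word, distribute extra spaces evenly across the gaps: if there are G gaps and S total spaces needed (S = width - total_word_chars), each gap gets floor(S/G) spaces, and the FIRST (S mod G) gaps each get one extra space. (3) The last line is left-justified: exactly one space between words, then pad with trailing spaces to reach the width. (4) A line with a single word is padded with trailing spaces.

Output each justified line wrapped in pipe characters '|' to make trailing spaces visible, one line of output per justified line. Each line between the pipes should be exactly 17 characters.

Line 1: ['bright', 'who'] (min_width=10, slack=7)
Line 2: ['rectangle', 'coffee'] (min_width=16, slack=1)
Line 3: ['fire', 'plane', 'make'] (min_width=15, slack=2)
Line 4: ['stop'] (min_width=4, slack=13)

Answer: |bright        who|
|rectangle  coffee|
|fire  plane  make|
|stop             |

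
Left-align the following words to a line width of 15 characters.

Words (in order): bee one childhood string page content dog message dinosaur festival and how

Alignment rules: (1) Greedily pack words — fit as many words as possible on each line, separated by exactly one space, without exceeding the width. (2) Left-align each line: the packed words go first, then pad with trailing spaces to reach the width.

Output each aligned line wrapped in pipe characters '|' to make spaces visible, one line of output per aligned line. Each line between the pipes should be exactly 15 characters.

Answer: |bee one        |
|childhood      |
|string page    |
|content dog    |
|message        |
|dinosaur       |
|festival and   |
|how            |

Derivation:
Line 1: ['bee', 'one'] (min_width=7, slack=8)
Line 2: ['childhood'] (min_width=9, slack=6)
Line 3: ['string', 'page'] (min_width=11, slack=4)
Line 4: ['content', 'dog'] (min_width=11, slack=4)
Line 5: ['message'] (min_width=7, slack=8)
Line 6: ['dinosaur'] (min_width=8, slack=7)
Line 7: ['festival', 'and'] (min_width=12, slack=3)
Line 8: ['how'] (min_width=3, slack=12)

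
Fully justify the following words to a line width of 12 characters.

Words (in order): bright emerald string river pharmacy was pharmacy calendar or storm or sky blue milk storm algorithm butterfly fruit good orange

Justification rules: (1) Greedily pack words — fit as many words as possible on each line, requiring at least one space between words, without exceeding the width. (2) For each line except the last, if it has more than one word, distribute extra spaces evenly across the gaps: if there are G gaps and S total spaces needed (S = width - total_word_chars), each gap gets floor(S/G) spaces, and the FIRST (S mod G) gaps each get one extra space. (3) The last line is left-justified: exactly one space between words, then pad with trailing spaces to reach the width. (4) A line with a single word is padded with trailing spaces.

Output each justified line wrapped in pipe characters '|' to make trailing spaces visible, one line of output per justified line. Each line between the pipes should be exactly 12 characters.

Answer: |bright      |
|emerald     |
|string river|
|pharmacy was|
|pharmacy    |
|calendar  or|
|storm or sky|
|blue    milk|
|storm       |
|algorithm   |
|butterfly   |
|fruit   good|
|orange      |

Derivation:
Line 1: ['bright'] (min_width=6, slack=6)
Line 2: ['emerald'] (min_width=7, slack=5)
Line 3: ['string', 'river'] (min_width=12, slack=0)
Line 4: ['pharmacy', 'was'] (min_width=12, slack=0)
Line 5: ['pharmacy'] (min_width=8, slack=4)
Line 6: ['calendar', 'or'] (min_width=11, slack=1)
Line 7: ['storm', 'or', 'sky'] (min_width=12, slack=0)
Line 8: ['blue', 'milk'] (min_width=9, slack=3)
Line 9: ['storm'] (min_width=5, slack=7)
Line 10: ['algorithm'] (min_width=9, slack=3)
Line 11: ['butterfly'] (min_width=9, slack=3)
Line 12: ['fruit', 'good'] (min_width=10, slack=2)
Line 13: ['orange'] (min_width=6, slack=6)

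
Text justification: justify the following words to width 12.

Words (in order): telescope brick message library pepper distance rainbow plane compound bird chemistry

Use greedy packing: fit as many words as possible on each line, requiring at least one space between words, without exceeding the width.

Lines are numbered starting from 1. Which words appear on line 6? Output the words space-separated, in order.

Line 1: ['telescope'] (min_width=9, slack=3)
Line 2: ['brick'] (min_width=5, slack=7)
Line 3: ['message'] (min_width=7, slack=5)
Line 4: ['library'] (min_width=7, slack=5)
Line 5: ['pepper'] (min_width=6, slack=6)
Line 6: ['distance'] (min_width=8, slack=4)
Line 7: ['rainbow'] (min_width=7, slack=5)
Line 8: ['plane'] (min_width=5, slack=7)
Line 9: ['compound'] (min_width=8, slack=4)
Line 10: ['bird'] (min_width=4, slack=8)
Line 11: ['chemistry'] (min_width=9, slack=3)

Answer: distance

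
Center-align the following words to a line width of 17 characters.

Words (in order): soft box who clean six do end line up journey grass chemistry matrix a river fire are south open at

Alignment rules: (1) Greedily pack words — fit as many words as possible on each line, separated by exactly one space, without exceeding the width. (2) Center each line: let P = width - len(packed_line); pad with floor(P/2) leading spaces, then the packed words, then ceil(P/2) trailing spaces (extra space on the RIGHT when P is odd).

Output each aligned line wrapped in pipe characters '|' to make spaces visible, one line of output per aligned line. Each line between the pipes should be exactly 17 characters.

Answer: |  soft box who   |
|clean six do end |
| line up journey |
| grass chemistry |
| matrix a river  |
| fire are south  |
|     open at     |

Derivation:
Line 1: ['soft', 'box', 'who'] (min_width=12, slack=5)
Line 2: ['clean', 'six', 'do', 'end'] (min_width=16, slack=1)
Line 3: ['line', 'up', 'journey'] (min_width=15, slack=2)
Line 4: ['grass', 'chemistry'] (min_width=15, slack=2)
Line 5: ['matrix', 'a', 'river'] (min_width=14, slack=3)
Line 6: ['fire', 'are', 'south'] (min_width=14, slack=3)
Line 7: ['open', 'at'] (min_width=7, slack=10)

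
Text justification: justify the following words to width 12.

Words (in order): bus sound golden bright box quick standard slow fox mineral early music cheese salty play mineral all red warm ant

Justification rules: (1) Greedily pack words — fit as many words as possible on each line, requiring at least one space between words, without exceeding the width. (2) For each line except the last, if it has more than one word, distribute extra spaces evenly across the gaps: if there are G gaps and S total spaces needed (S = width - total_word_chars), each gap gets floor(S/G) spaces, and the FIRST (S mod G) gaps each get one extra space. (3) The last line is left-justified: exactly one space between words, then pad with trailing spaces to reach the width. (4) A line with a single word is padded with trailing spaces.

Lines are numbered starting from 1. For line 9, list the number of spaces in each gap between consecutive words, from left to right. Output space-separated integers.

Answer: 1

Derivation:
Line 1: ['bus', 'sound'] (min_width=9, slack=3)
Line 2: ['golden'] (min_width=6, slack=6)
Line 3: ['bright', 'box'] (min_width=10, slack=2)
Line 4: ['quick'] (min_width=5, slack=7)
Line 5: ['standard'] (min_width=8, slack=4)
Line 6: ['slow', 'fox'] (min_width=8, slack=4)
Line 7: ['mineral'] (min_width=7, slack=5)
Line 8: ['early', 'music'] (min_width=11, slack=1)
Line 9: ['cheese', 'salty'] (min_width=12, slack=0)
Line 10: ['play', 'mineral'] (min_width=12, slack=0)
Line 11: ['all', 'red', 'warm'] (min_width=12, slack=0)
Line 12: ['ant'] (min_width=3, slack=9)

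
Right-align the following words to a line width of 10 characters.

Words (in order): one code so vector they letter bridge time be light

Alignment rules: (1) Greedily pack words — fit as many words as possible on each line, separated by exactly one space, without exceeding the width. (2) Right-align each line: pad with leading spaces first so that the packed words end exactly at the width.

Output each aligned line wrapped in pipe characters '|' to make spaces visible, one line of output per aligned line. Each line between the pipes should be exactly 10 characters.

Answer: |  one code|
| so vector|
|      they|
|    letter|
|    bridge|
|   time be|
|     light|

Derivation:
Line 1: ['one', 'code'] (min_width=8, slack=2)
Line 2: ['so', 'vector'] (min_width=9, slack=1)
Line 3: ['they'] (min_width=4, slack=6)
Line 4: ['letter'] (min_width=6, slack=4)
Line 5: ['bridge'] (min_width=6, slack=4)
Line 6: ['time', 'be'] (min_width=7, slack=3)
Line 7: ['light'] (min_width=5, slack=5)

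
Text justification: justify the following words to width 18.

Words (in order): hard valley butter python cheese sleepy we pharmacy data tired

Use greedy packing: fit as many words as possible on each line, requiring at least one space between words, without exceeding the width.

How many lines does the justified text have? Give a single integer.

Line 1: ['hard', 'valley', 'butter'] (min_width=18, slack=0)
Line 2: ['python', 'cheese'] (min_width=13, slack=5)
Line 3: ['sleepy', 'we', 'pharmacy'] (min_width=18, slack=0)
Line 4: ['data', 'tired'] (min_width=10, slack=8)
Total lines: 4

Answer: 4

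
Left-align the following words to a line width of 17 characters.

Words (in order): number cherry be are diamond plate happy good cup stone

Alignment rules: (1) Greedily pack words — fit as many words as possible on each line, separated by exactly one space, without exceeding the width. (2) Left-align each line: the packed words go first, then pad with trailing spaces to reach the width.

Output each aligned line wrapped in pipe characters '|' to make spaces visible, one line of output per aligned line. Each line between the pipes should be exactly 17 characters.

Line 1: ['number', 'cherry', 'be'] (min_width=16, slack=1)
Line 2: ['are', 'diamond', 'plate'] (min_width=17, slack=0)
Line 3: ['happy', 'good', 'cup'] (min_width=14, slack=3)
Line 4: ['stone'] (min_width=5, slack=12)

Answer: |number cherry be |
|are diamond plate|
|happy good cup   |
|stone            |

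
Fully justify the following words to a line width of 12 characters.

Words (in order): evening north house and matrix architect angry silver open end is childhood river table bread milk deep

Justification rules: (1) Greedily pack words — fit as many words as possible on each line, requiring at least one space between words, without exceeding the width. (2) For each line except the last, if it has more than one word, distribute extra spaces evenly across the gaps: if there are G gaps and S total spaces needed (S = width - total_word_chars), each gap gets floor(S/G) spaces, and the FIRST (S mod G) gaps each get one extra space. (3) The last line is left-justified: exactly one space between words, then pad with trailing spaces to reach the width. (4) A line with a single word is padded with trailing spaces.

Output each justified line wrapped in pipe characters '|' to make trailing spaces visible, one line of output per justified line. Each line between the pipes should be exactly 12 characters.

Answer: |evening     |
|north  house|
|and   matrix|
|architect   |
|angry silver|
|open  end is|
|childhood   |
|river  table|
|bread   milk|
|deep        |

Derivation:
Line 1: ['evening'] (min_width=7, slack=5)
Line 2: ['north', 'house'] (min_width=11, slack=1)
Line 3: ['and', 'matrix'] (min_width=10, slack=2)
Line 4: ['architect'] (min_width=9, slack=3)
Line 5: ['angry', 'silver'] (min_width=12, slack=0)
Line 6: ['open', 'end', 'is'] (min_width=11, slack=1)
Line 7: ['childhood'] (min_width=9, slack=3)
Line 8: ['river', 'table'] (min_width=11, slack=1)
Line 9: ['bread', 'milk'] (min_width=10, slack=2)
Line 10: ['deep'] (min_width=4, slack=8)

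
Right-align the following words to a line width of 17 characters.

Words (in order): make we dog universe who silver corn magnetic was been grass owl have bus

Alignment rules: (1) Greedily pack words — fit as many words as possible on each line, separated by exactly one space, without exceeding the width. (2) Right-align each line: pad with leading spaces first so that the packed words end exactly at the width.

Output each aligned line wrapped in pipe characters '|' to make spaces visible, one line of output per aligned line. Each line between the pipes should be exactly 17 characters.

Answer: |      make we dog|
|     universe who|
|      silver corn|
|magnetic was been|
|   grass owl have|
|              bus|

Derivation:
Line 1: ['make', 'we', 'dog'] (min_width=11, slack=6)
Line 2: ['universe', 'who'] (min_width=12, slack=5)
Line 3: ['silver', 'corn'] (min_width=11, slack=6)
Line 4: ['magnetic', 'was', 'been'] (min_width=17, slack=0)
Line 5: ['grass', 'owl', 'have'] (min_width=14, slack=3)
Line 6: ['bus'] (min_width=3, slack=14)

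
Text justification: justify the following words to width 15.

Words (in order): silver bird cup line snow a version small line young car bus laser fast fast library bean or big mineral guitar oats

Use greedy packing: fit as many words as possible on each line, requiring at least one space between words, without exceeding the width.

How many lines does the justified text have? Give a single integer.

Answer: 9

Derivation:
Line 1: ['silver', 'bird', 'cup'] (min_width=15, slack=0)
Line 2: ['line', 'snow', 'a'] (min_width=11, slack=4)
Line 3: ['version', 'small'] (min_width=13, slack=2)
Line 4: ['line', 'young', 'car'] (min_width=14, slack=1)
Line 5: ['bus', 'laser', 'fast'] (min_width=14, slack=1)
Line 6: ['fast', 'library'] (min_width=12, slack=3)
Line 7: ['bean', 'or', 'big'] (min_width=11, slack=4)
Line 8: ['mineral', 'guitar'] (min_width=14, slack=1)
Line 9: ['oats'] (min_width=4, slack=11)
Total lines: 9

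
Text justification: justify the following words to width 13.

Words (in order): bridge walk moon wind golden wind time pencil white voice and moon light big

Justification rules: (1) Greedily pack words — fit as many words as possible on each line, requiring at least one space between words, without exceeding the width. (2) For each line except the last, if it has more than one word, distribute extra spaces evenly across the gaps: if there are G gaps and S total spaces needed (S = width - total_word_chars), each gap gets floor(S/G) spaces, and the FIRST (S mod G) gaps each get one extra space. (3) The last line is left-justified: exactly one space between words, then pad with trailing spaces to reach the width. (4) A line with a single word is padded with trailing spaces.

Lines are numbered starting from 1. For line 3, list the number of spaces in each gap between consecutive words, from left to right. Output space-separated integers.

Answer: 3

Derivation:
Line 1: ['bridge', 'walk'] (min_width=11, slack=2)
Line 2: ['moon', 'wind'] (min_width=9, slack=4)
Line 3: ['golden', 'wind'] (min_width=11, slack=2)
Line 4: ['time', 'pencil'] (min_width=11, slack=2)
Line 5: ['white', 'voice'] (min_width=11, slack=2)
Line 6: ['and', 'moon'] (min_width=8, slack=5)
Line 7: ['light', 'big'] (min_width=9, slack=4)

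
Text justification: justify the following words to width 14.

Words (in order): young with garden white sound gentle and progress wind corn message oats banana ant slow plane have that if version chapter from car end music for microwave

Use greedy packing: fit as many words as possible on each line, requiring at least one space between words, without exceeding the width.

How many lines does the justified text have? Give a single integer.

Line 1: ['young', 'with'] (min_width=10, slack=4)
Line 2: ['garden', 'white'] (min_width=12, slack=2)
Line 3: ['sound', 'gentle'] (min_width=12, slack=2)
Line 4: ['and', 'progress'] (min_width=12, slack=2)
Line 5: ['wind', 'corn'] (min_width=9, slack=5)
Line 6: ['message', 'oats'] (min_width=12, slack=2)
Line 7: ['banana', 'ant'] (min_width=10, slack=4)
Line 8: ['slow', 'plane'] (min_width=10, slack=4)
Line 9: ['have', 'that', 'if'] (min_width=12, slack=2)
Line 10: ['version'] (min_width=7, slack=7)
Line 11: ['chapter', 'from'] (min_width=12, slack=2)
Line 12: ['car', 'end', 'music'] (min_width=13, slack=1)
Line 13: ['for', 'microwave'] (min_width=13, slack=1)
Total lines: 13

Answer: 13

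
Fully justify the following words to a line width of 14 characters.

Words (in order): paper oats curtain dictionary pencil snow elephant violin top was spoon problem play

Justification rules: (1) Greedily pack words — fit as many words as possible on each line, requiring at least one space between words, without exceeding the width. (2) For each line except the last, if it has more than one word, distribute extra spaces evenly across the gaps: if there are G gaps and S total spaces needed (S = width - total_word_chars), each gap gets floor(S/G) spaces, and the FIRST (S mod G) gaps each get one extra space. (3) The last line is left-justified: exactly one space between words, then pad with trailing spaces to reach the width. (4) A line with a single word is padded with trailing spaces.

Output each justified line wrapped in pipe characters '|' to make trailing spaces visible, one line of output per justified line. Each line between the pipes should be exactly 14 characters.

Answer: |paper     oats|
|curtain       |
|dictionary    |
|pencil    snow|
|elephant      |
|violin top was|
|spoon  problem|
|play          |

Derivation:
Line 1: ['paper', 'oats'] (min_width=10, slack=4)
Line 2: ['curtain'] (min_width=7, slack=7)
Line 3: ['dictionary'] (min_width=10, slack=4)
Line 4: ['pencil', 'snow'] (min_width=11, slack=3)
Line 5: ['elephant'] (min_width=8, slack=6)
Line 6: ['violin', 'top', 'was'] (min_width=14, slack=0)
Line 7: ['spoon', 'problem'] (min_width=13, slack=1)
Line 8: ['play'] (min_width=4, slack=10)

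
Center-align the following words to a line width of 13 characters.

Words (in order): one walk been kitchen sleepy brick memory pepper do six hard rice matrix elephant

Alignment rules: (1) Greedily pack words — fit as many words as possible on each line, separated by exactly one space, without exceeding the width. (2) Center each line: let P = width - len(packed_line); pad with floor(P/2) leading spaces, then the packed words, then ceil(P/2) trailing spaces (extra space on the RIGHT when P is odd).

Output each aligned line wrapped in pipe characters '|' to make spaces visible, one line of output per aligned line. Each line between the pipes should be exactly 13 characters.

Answer: |one walk been|
|   kitchen   |
|sleepy brick |
|memory pepper|
| do six hard |
| rice matrix |
|  elephant   |

Derivation:
Line 1: ['one', 'walk', 'been'] (min_width=13, slack=0)
Line 2: ['kitchen'] (min_width=7, slack=6)
Line 3: ['sleepy', 'brick'] (min_width=12, slack=1)
Line 4: ['memory', 'pepper'] (min_width=13, slack=0)
Line 5: ['do', 'six', 'hard'] (min_width=11, slack=2)
Line 6: ['rice', 'matrix'] (min_width=11, slack=2)
Line 7: ['elephant'] (min_width=8, slack=5)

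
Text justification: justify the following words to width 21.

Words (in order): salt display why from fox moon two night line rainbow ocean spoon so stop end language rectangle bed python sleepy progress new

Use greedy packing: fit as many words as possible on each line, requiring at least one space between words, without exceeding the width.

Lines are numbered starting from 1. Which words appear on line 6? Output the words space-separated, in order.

Line 1: ['salt', 'display', 'why', 'from'] (min_width=21, slack=0)
Line 2: ['fox', 'moon', 'two', 'night'] (min_width=18, slack=3)
Line 3: ['line', 'rainbow', 'ocean'] (min_width=18, slack=3)
Line 4: ['spoon', 'so', 'stop', 'end'] (min_width=17, slack=4)
Line 5: ['language', 'rectangle'] (min_width=18, slack=3)
Line 6: ['bed', 'python', 'sleepy'] (min_width=17, slack=4)
Line 7: ['progress', 'new'] (min_width=12, slack=9)

Answer: bed python sleepy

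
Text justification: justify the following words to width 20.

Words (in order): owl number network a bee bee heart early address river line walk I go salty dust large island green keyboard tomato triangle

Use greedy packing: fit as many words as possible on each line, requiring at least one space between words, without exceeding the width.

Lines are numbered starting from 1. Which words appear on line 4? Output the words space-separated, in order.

Line 1: ['owl', 'number', 'network', 'a'] (min_width=20, slack=0)
Line 2: ['bee', 'bee', 'heart', 'early'] (min_width=19, slack=1)
Line 3: ['address', 'river', 'line'] (min_width=18, slack=2)
Line 4: ['walk', 'I', 'go', 'salty', 'dust'] (min_width=20, slack=0)
Line 5: ['large', 'island', 'green'] (min_width=18, slack=2)
Line 6: ['keyboard', 'tomato'] (min_width=15, slack=5)
Line 7: ['triangle'] (min_width=8, slack=12)

Answer: walk I go salty dust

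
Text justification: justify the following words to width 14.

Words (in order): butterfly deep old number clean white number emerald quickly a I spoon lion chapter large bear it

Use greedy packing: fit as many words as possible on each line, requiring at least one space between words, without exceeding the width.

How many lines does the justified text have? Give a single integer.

Line 1: ['butterfly', 'deep'] (min_width=14, slack=0)
Line 2: ['old', 'number'] (min_width=10, slack=4)
Line 3: ['clean', 'white'] (min_width=11, slack=3)
Line 4: ['number', 'emerald'] (min_width=14, slack=0)
Line 5: ['quickly', 'a', 'I'] (min_width=11, slack=3)
Line 6: ['spoon', 'lion'] (min_width=10, slack=4)
Line 7: ['chapter', 'large'] (min_width=13, slack=1)
Line 8: ['bear', 'it'] (min_width=7, slack=7)
Total lines: 8

Answer: 8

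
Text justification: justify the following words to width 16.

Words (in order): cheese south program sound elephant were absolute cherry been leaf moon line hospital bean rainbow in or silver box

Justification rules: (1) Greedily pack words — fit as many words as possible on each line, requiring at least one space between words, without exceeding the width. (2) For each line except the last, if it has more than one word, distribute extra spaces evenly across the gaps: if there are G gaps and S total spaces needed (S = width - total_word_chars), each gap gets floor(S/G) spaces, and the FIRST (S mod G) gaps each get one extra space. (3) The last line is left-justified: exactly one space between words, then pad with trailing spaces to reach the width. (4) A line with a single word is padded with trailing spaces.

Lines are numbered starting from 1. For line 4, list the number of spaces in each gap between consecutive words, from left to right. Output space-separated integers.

Line 1: ['cheese', 'south'] (min_width=12, slack=4)
Line 2: ['program', 'sound'] (min_width=13, slack=3)
Line 3: ['elephant', 'were'] (min_width=13, slack=3)
Line 4: ['absolute', 'cherry'] (min_width=15, slack=1)
Line 5: ['been', 'leaf', 'moon'] (min_width=14, slack=2)
Line 6: ['line', 'hospital'] (min_width=13, slack=3)
Line 7: ['bean', 'rainbow', 'in'] (min_width=15, slack=1)
Line 8: ['or', 'silver', 'box'] (min_width=13, slack=3)

Answer: 2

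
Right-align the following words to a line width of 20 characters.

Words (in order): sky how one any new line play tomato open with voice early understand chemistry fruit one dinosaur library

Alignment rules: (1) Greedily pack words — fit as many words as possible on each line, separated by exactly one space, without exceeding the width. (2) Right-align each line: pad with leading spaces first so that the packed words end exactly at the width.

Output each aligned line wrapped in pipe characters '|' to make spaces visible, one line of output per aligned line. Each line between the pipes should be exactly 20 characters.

Line 1: ['sky', 'how', 'one', 'any', 'new'] (min_width=19, slack=1)
Line 2: ['line', 'play', 'tomato'] (min_width=16, slack=4)
Line 3: ['open', 'with', 'voice'] (min_width=15, slack=5)
Line 4: ['early', 'understand'] (min_width=16, slack=4)
Line 5: ['chemistry', 'fruit', 'one'] (min_width=19, slack=1)
Line 6: ['dinosaur', 'library'] (min_width=16, slack=4)

Answer: | sky how one any new|
|    line play tomato|
|     open with voice|
|    early understand|
| chemistry fruit one|
|    dinosaur library|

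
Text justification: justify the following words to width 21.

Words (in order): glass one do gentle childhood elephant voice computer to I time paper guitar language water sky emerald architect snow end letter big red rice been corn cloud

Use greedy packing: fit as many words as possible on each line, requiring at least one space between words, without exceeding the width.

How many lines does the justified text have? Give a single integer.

Answer: 9

Derivation:
Line 1: ['glass', 'one', 'do', 'gentle'] (min_width=19, slack=2)
Line 2: ['childhood', 'elephant'] (min_width=18, slack=3)
Line 3: ['voice', 'computer', 'to', 'I'] (min_width=19, slack=2)
Line 4: ['time', 'paper', 'guitar'] (min_width=17, slack=4)
Line 5: ['language', 'water', 'sky'] (min_width=18, slack=3)
Line 6: ['emerald', 'architect'] (min_width=17, slack=4)
Line 7: ['snow', 'end', 'letter', 'big'] (min_width=19, slack=2)
Line 8: ['red', 'rice', 'been', 'corn'] (min_width=18, slack=3)
Line 9: ['cloud'] (min_width=5, slack=16)
Total lines: 9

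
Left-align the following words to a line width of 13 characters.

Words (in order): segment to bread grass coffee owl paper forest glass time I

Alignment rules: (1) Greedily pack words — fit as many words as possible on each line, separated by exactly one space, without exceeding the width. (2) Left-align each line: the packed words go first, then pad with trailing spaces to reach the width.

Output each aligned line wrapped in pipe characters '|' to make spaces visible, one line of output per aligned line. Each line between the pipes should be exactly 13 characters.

Line 1: ['segment', 'to'] (min_width=10, slack=3)
Line 2: ['bread', 'grass'] (min_width=11, slack=2)
Line 3: ['coffee', 'owl'] (min_width=10, slack=3)
Line 4: ['paper', 'forest'] (min_width=12, slack=1)
Line 5: ['glass', 'time', 'I'] (min_width=12, slack=1)

Answer: |segment to   |
|bread grass  |
|coffee owl   |
|paper forest |
|glass time I |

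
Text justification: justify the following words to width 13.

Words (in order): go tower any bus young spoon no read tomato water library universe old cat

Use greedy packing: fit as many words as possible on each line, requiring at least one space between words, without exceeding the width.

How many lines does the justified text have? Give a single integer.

Line 1: ['go', 'tower', 'any'] (min_width=12, slack=1)
Line 2: ['bus', 'young'] (min_width=9, slack=4)
Line 3: ['spoon', 'no', 'read'] (min_width=13, slack=0)
Line 4: ['tomato', 'water'] (min_width=12, slack=1)
Line 5: ['library'] (min_width=7, slack=6)
Line 6: ['universe', 'old'] (min_width=12, slack=1)
Line 7: ['cat'] (min_width=3, slack=10)
Total lines: 7

Answer: 7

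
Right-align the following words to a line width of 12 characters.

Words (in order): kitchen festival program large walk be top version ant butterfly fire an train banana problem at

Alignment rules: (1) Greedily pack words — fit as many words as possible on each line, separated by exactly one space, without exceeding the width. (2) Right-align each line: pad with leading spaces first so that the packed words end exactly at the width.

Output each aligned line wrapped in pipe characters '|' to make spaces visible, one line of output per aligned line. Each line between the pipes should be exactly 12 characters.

Line 1: ['kitchen'] (min_width=7, slack=5)
Line 2: ['festival'] (min_width=8, slack=4)
Line 3: ['program'] (min_width=7, slack=5)
Line 4: ['large', 'walk'] (min_width=10, slack=2)
Line 5: ['be', 'top'] (min_width=6, slack=6)
Line 6: ['version', 'ant'] (min_width=11, slack=1)
Line 7: ['butterfly'] (min_width=9, slack=3)
Line 8: ['fire', 'an'] (min_width=7, slack=5)
Line 9: ['train', 'banana'] (min_width=12, slack=0)
Line 10: ['problem', 'at'] (min_width=10, slack=2)

Answer: |     kitchen|
|    festival|
|     program|
|  large walk|
|      be top|
| version ant|
|   butterfly|
|     fire an|
|train banana|
|  problem at|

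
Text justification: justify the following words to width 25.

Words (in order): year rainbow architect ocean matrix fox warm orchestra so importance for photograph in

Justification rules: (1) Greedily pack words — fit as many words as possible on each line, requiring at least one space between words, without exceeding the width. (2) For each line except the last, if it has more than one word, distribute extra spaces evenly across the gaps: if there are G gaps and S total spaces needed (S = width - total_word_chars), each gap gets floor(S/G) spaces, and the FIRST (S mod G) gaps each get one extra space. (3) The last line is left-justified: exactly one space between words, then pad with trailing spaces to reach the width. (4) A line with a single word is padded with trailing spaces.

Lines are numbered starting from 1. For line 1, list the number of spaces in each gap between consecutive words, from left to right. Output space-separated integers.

Line 1: ['year', 'rainbow', 'architect'] (min_width=22, slack=3)
Line 2: ['ocean', 'matrix', 'fox', 'warm'] (min_width=21, slack=4)
Line 3: ['orchestra', 'so', 'importance'] (min_width=23, slack=2)
Line 4: ['for', 'photograph', 'in'] (min_width=17, slack=8)

Answer: 3 2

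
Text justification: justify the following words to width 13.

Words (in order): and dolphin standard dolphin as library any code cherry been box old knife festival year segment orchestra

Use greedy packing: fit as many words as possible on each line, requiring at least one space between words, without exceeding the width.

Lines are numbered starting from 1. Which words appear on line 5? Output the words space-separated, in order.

Line 1: ['and', 'dolphin'] (min_width=11, slack=2)
Line 2: ['standard'] (min_width=8, slack=5)
Line 3: ['dolphin', 'as'] (min_width=10, slack=3)
Line 4: ['library', 'any'] (min_width=11, slack=2)
Line 5: ['code', 'cherry'] (min_width=11, slack=2)
Line 6: ['been', 'box', 'old'] (min_width=12, slack=1)
Line 7: ['knife'] (min_width=5, slack=8)
Line 8: ['festival', 'year'] (min_width=13, slack=0)
Line 9: ['segment'] (min_width=7, slack=6)
Line 10: ['orchestra'] (min_width=9, slack=4)

Answer: code cherry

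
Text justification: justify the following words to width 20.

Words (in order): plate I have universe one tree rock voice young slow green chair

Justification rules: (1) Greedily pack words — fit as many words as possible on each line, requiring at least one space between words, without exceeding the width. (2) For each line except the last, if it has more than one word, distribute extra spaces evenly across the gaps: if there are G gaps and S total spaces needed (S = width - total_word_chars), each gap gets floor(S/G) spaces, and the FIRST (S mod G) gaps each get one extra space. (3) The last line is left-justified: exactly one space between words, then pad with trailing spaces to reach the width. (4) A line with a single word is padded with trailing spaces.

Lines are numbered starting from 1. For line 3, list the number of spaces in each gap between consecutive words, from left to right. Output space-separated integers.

Line 1: ['plate', 'I', 'have'] (min_width=12, slack=8)
Line 2: ['universe', 'one', 'tree'] (min_width=17, slack=3)
Line 3: ['rock', 'voice', 'young'] (min_width=16, slack=4)
Line 4: ['slow', 'green', 'chair'] (min_width=16, slack=4)

Answer: 3 3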